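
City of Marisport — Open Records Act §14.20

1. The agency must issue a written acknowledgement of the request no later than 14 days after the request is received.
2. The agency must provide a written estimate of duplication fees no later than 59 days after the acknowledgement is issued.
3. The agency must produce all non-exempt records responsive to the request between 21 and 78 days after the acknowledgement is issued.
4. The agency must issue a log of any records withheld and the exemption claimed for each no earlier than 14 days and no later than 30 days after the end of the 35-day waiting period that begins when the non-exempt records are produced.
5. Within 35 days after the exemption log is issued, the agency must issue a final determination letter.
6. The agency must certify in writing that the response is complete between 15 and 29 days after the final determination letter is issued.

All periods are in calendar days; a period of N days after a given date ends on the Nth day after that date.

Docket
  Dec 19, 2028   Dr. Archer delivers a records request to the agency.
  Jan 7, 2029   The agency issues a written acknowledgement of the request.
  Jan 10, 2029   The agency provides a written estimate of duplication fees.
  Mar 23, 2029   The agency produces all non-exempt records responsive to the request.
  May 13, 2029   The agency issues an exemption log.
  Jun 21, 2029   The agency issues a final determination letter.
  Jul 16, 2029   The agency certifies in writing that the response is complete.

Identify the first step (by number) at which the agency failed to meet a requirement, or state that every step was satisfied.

Step 1 — counting 14 days from Dec 19, 2028 (when the request is received) gives a deadline of Jan 2, 2029; not done until Jan 7, 2029, 5 days after the deadline.
Later steps need not be reached.

Step 1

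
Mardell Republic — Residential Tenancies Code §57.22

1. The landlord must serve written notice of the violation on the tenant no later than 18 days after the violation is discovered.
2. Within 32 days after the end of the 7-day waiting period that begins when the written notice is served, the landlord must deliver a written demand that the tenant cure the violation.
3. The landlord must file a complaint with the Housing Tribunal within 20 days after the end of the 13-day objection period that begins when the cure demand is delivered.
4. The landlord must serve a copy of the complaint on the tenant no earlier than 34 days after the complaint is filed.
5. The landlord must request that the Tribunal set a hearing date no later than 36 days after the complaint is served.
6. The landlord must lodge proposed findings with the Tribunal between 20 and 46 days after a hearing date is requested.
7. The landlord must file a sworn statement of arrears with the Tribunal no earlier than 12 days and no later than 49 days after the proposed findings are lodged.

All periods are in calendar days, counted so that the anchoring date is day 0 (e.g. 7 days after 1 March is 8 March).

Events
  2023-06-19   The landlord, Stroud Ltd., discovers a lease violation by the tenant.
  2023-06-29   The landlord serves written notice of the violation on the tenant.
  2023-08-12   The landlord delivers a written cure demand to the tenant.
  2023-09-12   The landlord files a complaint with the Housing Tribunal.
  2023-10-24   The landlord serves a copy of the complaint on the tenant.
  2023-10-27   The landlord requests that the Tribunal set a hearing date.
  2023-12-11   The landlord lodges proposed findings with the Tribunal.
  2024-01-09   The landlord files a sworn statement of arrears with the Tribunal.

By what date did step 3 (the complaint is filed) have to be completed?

The cure demand is delivered on 2023-08-12; the 13-day objection period therefore ends 2023-08-25, and step 3 runs from that date. 20 days after 2023-08-25 is 2023-09-14.

2023-09-14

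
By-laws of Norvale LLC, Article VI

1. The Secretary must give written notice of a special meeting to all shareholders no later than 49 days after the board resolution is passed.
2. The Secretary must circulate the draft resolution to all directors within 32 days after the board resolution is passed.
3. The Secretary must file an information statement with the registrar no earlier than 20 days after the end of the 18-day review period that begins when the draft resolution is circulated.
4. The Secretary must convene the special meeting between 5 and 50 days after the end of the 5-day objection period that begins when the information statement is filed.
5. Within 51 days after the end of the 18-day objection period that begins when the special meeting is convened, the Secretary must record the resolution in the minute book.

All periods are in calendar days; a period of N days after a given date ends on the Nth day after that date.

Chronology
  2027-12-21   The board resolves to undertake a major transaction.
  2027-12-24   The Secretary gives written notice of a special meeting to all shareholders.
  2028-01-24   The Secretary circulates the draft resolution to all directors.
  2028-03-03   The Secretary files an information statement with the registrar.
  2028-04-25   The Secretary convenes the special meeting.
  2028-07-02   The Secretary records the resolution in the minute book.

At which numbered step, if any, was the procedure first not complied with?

Step 1 — counting 49 days from 2027-12-21 (when the board resolution is passed) gives a deadline of 2028-02-08; completed 2027-12-24, before the deadline.
Step 2 — counting 32 days from 2027-12-21 (when the board resolution is passed) gives a deadline of 2028-01-22; not done until 2028-01-24, 2 days after the deadline.
The analysis stops there.

Step 2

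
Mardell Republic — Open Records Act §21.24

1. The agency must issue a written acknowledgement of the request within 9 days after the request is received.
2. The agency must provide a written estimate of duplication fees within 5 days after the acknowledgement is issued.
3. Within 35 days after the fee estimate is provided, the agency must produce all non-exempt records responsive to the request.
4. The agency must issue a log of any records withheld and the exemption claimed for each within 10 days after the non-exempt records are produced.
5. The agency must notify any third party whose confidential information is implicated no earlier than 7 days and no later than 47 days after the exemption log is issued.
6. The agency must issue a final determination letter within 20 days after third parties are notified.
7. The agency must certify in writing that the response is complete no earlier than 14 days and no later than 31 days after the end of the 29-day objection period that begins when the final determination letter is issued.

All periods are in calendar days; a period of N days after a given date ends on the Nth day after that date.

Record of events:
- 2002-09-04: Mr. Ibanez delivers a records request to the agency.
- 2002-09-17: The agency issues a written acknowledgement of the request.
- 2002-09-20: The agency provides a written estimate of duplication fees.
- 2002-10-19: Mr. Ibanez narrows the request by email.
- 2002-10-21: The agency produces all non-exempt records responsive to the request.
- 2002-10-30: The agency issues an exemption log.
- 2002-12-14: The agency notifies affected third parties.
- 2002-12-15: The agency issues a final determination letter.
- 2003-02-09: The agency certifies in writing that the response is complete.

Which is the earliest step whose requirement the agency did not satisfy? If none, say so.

Step 1

Step 1 — counting 9 days from 2002-09-04 (when the request is received) gives a deadline of 2002-09-13; 2002-09-17 misses that deadline by 4 days.
Later steps need not be reached.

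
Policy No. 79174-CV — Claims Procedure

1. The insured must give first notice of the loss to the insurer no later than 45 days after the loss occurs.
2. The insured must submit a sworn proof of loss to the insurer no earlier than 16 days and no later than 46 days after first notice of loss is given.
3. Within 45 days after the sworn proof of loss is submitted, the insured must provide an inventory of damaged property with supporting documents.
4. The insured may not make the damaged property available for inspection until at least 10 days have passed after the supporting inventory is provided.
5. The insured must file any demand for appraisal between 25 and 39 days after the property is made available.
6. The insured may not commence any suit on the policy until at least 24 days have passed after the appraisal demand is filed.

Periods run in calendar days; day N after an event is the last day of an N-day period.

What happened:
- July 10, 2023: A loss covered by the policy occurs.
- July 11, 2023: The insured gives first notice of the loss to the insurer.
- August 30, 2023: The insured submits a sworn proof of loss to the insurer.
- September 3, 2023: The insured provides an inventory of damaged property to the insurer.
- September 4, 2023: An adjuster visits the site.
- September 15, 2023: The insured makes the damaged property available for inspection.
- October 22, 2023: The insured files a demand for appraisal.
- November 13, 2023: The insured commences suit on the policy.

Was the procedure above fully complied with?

No

Step 1: 45 days after July 10, 2023 (when the loss occurs) is August 24, 2023; done July 11, 2023 — timely.
Step 2: the window is 16–46 days after July 11, 2023 (when first notice of loss is given), so July 27, 2023 through August 26, 2023; August 30, 2023 is 4 days past the end of the window.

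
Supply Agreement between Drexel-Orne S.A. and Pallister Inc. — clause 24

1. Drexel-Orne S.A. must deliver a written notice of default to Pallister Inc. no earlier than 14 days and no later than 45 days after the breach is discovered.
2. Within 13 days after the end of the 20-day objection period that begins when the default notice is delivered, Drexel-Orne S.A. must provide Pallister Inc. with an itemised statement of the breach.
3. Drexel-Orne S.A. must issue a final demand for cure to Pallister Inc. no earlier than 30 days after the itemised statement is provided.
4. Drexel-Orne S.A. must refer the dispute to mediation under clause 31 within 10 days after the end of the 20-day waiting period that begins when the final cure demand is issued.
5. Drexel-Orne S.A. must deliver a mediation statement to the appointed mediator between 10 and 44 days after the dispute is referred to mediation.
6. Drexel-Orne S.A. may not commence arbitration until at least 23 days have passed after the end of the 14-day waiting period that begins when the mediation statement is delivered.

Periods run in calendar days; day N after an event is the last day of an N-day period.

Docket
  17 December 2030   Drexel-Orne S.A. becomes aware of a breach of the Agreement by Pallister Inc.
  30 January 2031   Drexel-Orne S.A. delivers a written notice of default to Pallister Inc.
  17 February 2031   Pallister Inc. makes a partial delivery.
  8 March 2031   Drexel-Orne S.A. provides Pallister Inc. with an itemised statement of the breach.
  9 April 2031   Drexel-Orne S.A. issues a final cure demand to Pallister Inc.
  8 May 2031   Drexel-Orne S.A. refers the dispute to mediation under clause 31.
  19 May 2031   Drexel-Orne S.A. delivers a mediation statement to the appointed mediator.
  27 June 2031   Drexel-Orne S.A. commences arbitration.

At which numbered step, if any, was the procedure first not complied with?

Step 1: the window is 14–45 days after 17 December 2030 (when the breach is discovered), so 31 December 2030 through 31 January 2031; 30 January 2031 falls inside that range.
Step 2: 13 days after 19 February 2031 (end of the 20-day objection period, which began when the default notice is delivered on 30 January 2031) is 4 March 2031; 8 March 2031 misses that deadline by 4 days.
No need to go further; step 2 was not satisfied.

Step 2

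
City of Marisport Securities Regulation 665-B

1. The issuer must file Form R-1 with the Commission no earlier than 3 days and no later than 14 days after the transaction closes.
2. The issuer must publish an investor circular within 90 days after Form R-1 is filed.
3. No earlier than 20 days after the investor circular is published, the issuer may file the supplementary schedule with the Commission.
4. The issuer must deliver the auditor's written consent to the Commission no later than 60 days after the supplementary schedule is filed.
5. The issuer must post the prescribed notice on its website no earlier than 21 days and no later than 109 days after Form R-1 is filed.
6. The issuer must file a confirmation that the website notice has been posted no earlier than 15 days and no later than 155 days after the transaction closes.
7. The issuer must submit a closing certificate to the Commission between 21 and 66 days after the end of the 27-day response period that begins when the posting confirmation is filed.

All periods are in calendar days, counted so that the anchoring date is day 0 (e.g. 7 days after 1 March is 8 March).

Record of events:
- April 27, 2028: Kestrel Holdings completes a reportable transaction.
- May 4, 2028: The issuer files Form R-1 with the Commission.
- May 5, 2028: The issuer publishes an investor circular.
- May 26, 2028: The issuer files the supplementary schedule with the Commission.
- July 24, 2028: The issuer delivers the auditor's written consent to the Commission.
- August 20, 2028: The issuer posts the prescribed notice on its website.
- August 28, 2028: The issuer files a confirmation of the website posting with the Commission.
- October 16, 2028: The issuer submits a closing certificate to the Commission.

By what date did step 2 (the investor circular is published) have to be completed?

August 2, 2028

Step 2 runs from May 4, 2028, when Form R-1 is filed. 90 days after May 4, 2028 is August 2, 2028.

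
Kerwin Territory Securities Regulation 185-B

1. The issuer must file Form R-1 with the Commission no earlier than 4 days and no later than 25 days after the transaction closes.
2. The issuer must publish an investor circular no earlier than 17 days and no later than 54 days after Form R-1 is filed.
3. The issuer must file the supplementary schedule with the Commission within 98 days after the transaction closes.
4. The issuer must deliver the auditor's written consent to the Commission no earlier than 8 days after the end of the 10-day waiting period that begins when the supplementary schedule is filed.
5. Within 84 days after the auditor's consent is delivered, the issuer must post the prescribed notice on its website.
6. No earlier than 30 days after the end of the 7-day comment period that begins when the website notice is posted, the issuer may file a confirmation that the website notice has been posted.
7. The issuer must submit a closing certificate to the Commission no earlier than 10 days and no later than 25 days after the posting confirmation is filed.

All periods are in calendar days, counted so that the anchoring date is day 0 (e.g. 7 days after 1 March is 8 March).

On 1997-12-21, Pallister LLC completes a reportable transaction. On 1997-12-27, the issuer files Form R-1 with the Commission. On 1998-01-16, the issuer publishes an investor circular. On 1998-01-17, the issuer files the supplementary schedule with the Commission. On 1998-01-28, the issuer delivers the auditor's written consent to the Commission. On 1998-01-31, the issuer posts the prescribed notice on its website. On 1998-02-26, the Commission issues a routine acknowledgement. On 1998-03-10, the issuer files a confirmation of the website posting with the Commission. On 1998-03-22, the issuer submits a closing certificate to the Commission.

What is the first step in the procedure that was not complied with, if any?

Step 4

(1) the permitted window runs from 1997-12-21 + 4 = 1997-12-25 to 1997-12-21 + 25 = 1998-01-15; done 1997-12-27, which is between those dates.
(2) the permitted window runs from 1997-12-27 + 17 = 1998-01-13 to 1997-12-27 + 54 = 1998-02-19; done 1998-01-16, which is between those dates.
(3) due by 1997-12-21 + 98 days = 1998-03-29; done 1998-01-17 — timely.
(4) permitted from 1998-01-27 + 8 days = 1998-02-04 onward; acted on 1998-01-28, 7 days prematurely.
The analysis stops there.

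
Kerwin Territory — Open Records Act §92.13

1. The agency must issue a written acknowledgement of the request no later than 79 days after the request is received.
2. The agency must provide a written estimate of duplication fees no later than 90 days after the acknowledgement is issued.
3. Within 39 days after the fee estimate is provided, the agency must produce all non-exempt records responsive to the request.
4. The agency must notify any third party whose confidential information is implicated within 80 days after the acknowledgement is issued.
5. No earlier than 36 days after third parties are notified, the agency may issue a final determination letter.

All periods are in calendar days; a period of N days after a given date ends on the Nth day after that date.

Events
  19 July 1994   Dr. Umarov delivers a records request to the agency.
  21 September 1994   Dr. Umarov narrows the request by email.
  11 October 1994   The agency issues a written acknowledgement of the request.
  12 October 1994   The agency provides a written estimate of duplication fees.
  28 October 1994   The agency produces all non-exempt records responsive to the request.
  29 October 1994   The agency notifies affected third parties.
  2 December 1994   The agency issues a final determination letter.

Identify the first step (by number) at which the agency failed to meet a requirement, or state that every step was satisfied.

Step 1: 79 days after 19 July 1994 (when the request is received) is 6 October 1994; 11 October 1994 misses that deadline by 5 days.
The procedure was therefore not followed at step 1.

Step 1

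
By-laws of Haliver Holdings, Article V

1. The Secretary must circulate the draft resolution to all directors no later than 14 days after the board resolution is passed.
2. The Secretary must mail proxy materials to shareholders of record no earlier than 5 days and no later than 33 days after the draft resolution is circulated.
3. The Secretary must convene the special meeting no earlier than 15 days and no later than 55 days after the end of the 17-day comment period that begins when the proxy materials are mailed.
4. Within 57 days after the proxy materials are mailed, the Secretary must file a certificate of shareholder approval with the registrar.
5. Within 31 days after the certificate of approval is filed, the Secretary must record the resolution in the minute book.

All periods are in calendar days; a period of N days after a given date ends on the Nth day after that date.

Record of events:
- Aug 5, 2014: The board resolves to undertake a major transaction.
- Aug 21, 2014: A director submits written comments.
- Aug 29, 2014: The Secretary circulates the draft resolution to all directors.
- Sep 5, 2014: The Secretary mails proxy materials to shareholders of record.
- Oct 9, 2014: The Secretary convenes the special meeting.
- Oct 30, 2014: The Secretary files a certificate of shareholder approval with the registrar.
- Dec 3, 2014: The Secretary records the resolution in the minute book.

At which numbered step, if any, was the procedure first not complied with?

(1) due by Aug 5, 2014 + 14 days = Aug 19, 2014; done Aug 29, 2014 — 10 days late.

Step 1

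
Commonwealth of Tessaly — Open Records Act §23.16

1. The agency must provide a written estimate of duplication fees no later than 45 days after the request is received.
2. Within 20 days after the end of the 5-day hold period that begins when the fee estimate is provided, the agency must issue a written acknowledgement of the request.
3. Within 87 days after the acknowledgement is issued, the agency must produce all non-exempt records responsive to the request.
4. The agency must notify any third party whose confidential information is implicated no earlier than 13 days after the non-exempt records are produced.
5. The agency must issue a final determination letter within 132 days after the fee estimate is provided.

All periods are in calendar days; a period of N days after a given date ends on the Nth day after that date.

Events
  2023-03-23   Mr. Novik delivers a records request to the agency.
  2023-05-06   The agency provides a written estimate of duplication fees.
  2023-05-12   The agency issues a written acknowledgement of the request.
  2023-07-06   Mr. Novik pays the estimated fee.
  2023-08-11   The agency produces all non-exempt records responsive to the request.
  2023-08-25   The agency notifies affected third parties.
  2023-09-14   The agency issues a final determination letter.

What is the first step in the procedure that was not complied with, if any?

Step 3

Step 1: 45 days after 2023-03-23 (when the request is received) is 2023-05-07; 2023-05-06 is within that limit.
Step 2: 20 days after 2023-05-11 (end of the 5-day hold period, which began when the fee estimate is provided on 2023-05-06) is 2023-05-31; 2023-05-12 is within that limit.
Step 3: 87 days after 2023-05-12 (when the acknowledgement is issued) is 2023-08-07; not done until 2023-08-11, 4 days after the deadline.
No need to go further; step 3 was not satisfied.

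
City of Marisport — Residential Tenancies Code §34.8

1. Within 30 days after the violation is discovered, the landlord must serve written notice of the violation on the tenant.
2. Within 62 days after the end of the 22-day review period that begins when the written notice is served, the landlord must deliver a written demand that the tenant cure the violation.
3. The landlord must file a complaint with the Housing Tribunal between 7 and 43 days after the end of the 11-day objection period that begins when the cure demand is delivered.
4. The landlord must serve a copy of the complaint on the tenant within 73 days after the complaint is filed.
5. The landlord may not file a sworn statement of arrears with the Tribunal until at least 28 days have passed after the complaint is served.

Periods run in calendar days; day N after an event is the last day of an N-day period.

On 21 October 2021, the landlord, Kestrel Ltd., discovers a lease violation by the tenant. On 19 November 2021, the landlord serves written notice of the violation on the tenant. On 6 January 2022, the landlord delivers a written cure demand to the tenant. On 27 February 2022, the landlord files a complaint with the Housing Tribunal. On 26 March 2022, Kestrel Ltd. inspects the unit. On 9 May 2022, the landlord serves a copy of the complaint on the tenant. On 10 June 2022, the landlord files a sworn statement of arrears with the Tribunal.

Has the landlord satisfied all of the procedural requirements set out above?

Step 1 — counting 30 days from 21 October 2021 (when the violation is discovered) gives a deadline of 20 November 2021; done 19 November 2021 — timely.
Step 2 — counting 62 days from 11 December 2021 (end of the 22-day review period, which began when the written notice is served on 19 November 2021) gives a deadline of 11 February 2022; completed 6 January 2022, before the deadline.
Step 3 — 7 and 43 days from 17 January 2022 (end of the 11-day objection period, which began when the cure demand is delivered on 6 January 2022) are 24 January 2022 and 1 March 2022 respectively; done 27 February 2022, which is between those dates.
Step 4 — counting 73 days from 27 February 2022 (when the complaint is filed) gives a deadline of 11 May 2022; completed 9 May 2022, before the deadline.
Step 5 — must wait 28 days from 9 May 2022 (when the complaint is served), so not before 6 June 2022; 10 June 2022 is on or after that date.

Yes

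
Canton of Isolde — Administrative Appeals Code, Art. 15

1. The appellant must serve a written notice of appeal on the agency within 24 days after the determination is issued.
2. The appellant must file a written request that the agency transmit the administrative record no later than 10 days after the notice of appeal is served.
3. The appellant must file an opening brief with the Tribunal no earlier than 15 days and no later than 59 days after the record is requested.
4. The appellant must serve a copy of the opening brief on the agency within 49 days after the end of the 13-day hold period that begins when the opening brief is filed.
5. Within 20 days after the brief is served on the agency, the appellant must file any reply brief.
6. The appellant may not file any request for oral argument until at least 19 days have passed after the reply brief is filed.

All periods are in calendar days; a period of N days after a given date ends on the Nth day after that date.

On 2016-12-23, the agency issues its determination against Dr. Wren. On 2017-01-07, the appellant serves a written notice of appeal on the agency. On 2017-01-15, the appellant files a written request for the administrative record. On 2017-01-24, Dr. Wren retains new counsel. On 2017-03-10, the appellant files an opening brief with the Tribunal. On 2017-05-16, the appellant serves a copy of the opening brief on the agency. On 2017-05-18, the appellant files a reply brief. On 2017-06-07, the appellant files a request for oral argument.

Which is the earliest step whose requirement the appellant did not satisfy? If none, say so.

Step 4

Step 1 — counting 24 days from 2016-12-23 (when the determination is issued) gives a deadline of 2017-01-16; done 2017-01-07 — timely.
Step 2 — counting 10 days from 2017-01-07 (when the notice of appeal is served) gives a deadline of 2017-01-17; completed 2017-01-15, before the deadline.
Step 3 — 15 and 59 days from 2017-01-15 (when the record is requested) are 2017-01-30 and 2017-03-15 respectively; done 2017-03-10, which is between those dates.
Step 4 — counting 49 days from 2017-03-23 (end of the 13-day hold period, which began when the opening brief is filed on 2017-03-10) gives a deadline of 2017-05-11; 2017-05-16 misses that deadline by 5 days.
Later steps need not be reached.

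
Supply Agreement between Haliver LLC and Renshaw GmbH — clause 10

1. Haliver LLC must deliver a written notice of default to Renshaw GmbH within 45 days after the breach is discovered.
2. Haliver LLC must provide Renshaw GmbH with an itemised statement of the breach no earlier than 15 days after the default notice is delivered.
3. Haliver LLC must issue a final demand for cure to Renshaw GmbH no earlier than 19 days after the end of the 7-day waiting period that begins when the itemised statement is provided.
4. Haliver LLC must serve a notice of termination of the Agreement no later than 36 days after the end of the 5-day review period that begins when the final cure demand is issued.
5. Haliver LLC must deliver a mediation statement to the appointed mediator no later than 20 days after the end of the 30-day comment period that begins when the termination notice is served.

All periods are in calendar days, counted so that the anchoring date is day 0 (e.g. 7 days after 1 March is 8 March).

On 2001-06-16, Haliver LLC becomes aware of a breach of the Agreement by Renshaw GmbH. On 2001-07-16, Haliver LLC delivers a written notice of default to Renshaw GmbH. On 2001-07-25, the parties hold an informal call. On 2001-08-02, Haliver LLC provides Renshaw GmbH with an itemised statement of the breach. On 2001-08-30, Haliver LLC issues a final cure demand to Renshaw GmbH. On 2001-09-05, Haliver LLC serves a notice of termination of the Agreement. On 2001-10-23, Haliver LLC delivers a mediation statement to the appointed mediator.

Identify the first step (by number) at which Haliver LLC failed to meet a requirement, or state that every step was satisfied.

None — every step was satisfied

Step 1: 45 days after 2001-06-16 (when the breach is discovered) is 2001-07-31; done 2001-07-16 — timely.
Step 2: the earliest permitted date is 15 days after 2001-07-16 (when the default notice is delivered), i.e. 2001-07-31; 2001-08-02 is on or after that date.
Step 3: the earliest permitted date is 19 days after 2001-08-09 (end of the 7-day waiting period, which began when the itemised statement is provided on 2001-08-02), i.e. 2001-08-28; done 2001-08-30 — permitted.
Step 4: 36 days after 2001-09-04 (end of the 5-day review period, which began when the final cure demand is issued on 2001-08-30) is 2001-10-10; 2001-09-05 is within that limit.
Step 5: 20 days after 2001-10-05 (end of the 30-day comment period, which began when the termination notice is served on 2001-09-05) is 2001-10-25; done 2001-10-23 — timely.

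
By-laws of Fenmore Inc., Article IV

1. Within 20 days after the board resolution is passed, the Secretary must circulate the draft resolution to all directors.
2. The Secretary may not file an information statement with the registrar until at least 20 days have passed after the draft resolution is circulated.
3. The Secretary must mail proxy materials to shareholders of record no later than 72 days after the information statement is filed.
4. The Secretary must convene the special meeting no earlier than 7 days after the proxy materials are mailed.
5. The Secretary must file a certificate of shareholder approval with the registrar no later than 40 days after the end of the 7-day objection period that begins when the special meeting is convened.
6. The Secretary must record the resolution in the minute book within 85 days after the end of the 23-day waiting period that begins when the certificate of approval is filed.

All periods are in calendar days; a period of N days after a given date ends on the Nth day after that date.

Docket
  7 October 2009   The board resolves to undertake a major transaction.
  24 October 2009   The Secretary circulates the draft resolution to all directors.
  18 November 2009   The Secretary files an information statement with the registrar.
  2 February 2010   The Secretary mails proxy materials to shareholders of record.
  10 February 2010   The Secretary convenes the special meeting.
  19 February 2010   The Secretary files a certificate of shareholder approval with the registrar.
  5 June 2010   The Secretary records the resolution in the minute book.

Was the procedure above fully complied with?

No

(1) due by 7 October 2009 + 20 days = 27 October 2009; completed 24 October 2009, before the deadline.
(2) permitted from 24 October 2009 + 20 days = 13 November 2009 onward; done 18 November 2009 — permitted.
(3) due by 18 November 2009 + 72 days = 29 January 2010; 2 February 2010 misses that deadline by 4 days.
That is the first point of non-compliance.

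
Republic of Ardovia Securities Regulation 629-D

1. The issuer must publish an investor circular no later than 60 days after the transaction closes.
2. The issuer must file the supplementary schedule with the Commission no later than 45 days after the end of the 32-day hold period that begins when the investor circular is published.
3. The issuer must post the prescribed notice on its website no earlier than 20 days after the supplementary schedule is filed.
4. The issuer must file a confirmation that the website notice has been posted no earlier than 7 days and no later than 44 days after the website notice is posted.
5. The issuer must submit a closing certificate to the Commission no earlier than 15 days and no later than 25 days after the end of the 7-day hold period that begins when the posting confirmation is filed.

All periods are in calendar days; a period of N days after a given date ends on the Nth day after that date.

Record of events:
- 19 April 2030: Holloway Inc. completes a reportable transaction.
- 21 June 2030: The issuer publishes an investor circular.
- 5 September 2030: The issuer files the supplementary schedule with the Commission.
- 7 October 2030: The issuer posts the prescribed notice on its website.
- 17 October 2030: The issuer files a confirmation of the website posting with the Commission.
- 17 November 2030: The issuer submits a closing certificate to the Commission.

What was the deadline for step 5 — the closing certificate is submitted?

The posting confirmation is filed on 17 October 2030; the 7-day hold period therefore ends 24 October 2030, and step 5 runs from that date. The window is 15–25 days after 24 October 2030; it closes on 18 November 2030.

18 November 2030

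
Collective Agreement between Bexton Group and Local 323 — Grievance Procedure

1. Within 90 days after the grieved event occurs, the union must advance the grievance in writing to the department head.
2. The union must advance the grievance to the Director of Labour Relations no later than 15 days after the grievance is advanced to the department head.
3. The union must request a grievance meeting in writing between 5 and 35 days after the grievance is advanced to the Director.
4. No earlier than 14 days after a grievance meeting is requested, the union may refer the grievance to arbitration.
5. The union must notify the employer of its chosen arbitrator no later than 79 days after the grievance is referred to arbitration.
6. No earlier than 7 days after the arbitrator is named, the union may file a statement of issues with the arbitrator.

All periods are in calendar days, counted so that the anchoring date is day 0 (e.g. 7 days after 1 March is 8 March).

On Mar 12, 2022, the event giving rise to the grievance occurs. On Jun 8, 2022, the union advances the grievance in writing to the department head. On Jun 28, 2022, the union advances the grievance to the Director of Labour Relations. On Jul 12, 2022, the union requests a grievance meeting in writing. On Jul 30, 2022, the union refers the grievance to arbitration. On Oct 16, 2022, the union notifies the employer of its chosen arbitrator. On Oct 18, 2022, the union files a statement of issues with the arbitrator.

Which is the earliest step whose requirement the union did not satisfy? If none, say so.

(1) due by Mar 12, 2022 + 90 days = Jun 10, 2022; completed Jun 8, 2022, before the deadline.
(2) due by Jun 8, 2022 + 15 days = Jun 23, 2022; Jun 28, 2022 misses that deadline by 5 days.
The procedure was therefore not followed at step 2.

Step 2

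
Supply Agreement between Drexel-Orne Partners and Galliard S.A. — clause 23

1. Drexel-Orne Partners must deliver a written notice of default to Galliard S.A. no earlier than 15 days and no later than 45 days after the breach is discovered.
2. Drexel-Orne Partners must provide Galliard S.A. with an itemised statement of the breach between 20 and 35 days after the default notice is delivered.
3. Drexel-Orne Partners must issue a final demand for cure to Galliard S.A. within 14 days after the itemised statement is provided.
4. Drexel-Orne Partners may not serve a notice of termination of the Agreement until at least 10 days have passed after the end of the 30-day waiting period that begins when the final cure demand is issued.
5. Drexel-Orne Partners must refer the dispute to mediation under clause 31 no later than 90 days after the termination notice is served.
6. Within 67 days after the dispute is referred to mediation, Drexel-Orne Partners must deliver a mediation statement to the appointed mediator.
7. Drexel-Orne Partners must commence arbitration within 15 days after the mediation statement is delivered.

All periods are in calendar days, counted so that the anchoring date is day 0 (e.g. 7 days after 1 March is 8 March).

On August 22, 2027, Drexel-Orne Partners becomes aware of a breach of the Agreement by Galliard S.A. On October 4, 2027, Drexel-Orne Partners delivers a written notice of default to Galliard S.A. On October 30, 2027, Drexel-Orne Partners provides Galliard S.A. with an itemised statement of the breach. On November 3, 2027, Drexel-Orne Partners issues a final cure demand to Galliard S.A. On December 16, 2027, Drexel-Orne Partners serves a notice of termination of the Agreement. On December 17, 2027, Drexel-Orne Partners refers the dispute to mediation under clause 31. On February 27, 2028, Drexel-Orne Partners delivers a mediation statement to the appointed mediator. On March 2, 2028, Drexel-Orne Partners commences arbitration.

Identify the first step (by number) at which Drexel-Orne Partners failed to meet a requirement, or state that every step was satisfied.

Step 1: the window is 15–45 days after August 22, 2027 (when the breach is discovered), so September 6, 2027 through October 6, 2027; done October 4, 2027 — within the window.
Step 2: the window is 20–35 days after October 4, 2027 (when the default notice is delivered), so October 24, 2027 through November 8, 2027; done October 30, 2027 — within the window.
Step 3: 14 days after October 30, 2027 (when the itemised statement is provided) is November 13, 2027; November 3, 2027 is within that limit.
Step 4: the earliest permitted date is 10 days after December 3, 2027 (end of the 30-day waiting period, which began when the final cure demand is issued on November 3, 2027), i.e. December 13, 2027; December 16, 2027 is on or after that date.
Step 5: 90 days after December 16, 2027 (when the termination notice is served) is March 15, 2028; done December 17, 2027 — timely.
Step 6: 67 days after December 17, 2027 (when the dispute is referred to mediation) is February 22, 2028; done February 27, 2028 — 5 days late.
The procedure was therefore not followed at step 6.

Step 6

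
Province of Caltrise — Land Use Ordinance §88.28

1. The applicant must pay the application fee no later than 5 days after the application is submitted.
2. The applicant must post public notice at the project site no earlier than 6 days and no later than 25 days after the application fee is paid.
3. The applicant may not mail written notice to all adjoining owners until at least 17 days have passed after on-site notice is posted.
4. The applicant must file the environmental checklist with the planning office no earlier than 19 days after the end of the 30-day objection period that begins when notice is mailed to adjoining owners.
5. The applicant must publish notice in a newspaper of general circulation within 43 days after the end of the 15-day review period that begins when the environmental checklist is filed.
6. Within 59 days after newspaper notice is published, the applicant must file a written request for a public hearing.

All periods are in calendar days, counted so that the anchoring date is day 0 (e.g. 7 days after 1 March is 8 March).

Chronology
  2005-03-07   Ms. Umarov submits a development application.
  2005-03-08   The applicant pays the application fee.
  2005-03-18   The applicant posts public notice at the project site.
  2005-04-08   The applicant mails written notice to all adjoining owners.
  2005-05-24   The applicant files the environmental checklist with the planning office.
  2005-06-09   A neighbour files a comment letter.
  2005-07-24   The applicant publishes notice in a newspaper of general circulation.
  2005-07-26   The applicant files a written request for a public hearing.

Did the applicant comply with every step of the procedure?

No

(1) due by 2005-03-07 + 5 days = 2005-03-12; 2005-03-08 is within that limit.
(2) the permitted window runs from 2005-03-08 + 6 = 2005-03-14 to 2005-03-08 + 25 = 2005-04-02; 2005-03-18 falls inside that range.
(3) permitted from 2005-03-18 + 17 days = 2005-04-04 onward; done 2005-04-08 — permitted.
(4) permitted from 2005-05-08 + 19 days = 2005-05-27 onward; done 2005-05-24 — 3 days too early.
No need to go further; step 4 was not satisfied.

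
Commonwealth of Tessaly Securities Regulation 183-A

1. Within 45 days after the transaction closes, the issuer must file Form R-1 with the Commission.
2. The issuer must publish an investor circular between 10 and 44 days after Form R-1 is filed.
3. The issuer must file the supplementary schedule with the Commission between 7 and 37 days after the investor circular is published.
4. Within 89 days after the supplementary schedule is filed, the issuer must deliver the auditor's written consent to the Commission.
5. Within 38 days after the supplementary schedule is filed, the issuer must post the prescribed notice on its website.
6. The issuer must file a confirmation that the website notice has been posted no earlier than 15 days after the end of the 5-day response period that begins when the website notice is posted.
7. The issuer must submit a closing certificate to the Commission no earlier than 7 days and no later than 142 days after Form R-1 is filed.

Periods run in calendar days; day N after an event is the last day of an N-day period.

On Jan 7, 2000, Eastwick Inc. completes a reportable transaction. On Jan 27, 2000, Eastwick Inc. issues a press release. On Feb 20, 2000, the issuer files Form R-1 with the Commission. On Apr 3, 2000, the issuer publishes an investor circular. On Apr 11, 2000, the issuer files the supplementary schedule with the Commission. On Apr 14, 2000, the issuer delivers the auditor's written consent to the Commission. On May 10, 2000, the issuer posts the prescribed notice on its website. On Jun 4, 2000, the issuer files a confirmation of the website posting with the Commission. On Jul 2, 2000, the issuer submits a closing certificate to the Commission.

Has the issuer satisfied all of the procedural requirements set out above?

Yes

(1) due by Jan 7, 2000 + 45 days = Feb 21, 2000; completed Feb 20, 2000, before the deadline.
(2) the permitted window runs from Feb 20, 2000 + 10 = Mar 1, 2000 to Feb 20, 2000 + 44 = Apr 4, 2000; done Apr 3, 2000 — within the window.
(3) the permitted window runs from Apr 3, 2000 + 7 = Apr 10, 2000 to Apr 3, 2000 + 37 = May 10, 2000; done Apr 11, 2000 — within the window.
(4) due by Apr 11, 2000 + 89 days = Jul 9, 2000; Apr 14, 2000 is within that limit.
(5) due by Apr 11, 2000 + 38 days = May 19, 2000; May 10, 2000 is within that limit.
(6) permitted from May 15, 2000 + 15 days = May 30, 2000 onward; Jun 4, 2000 is on or after that date.
(7) the permitted window runs from Feb 20, 2000 + 7 = Feb 27, 2000 to Feb 20, 2000 + 142 = Jul 11, 2000; done Jul 2, 2000 — within the window.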